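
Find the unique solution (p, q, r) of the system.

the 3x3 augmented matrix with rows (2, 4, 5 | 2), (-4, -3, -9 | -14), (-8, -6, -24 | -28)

Forward elimination on [A|b]:
R2 <- R2 - (-2)*R1:  [   0    5    1  -10 ]
R3 <- R3 - (-4)*R1:  [   0   10   -4  -20 ]
R3 <- R3 - (2)*R2:  [  0   0  -6   0 ]
Row echelon form:
[ 2  4   5  |    2 ]
[ 0  5   1  |  -10 ]
[ 0  0  -6  |    0 ]
Back-substitution:
r = (0) / -6 = 0
q = (-10 - (1)*(0)) / 5 = -2
p = (2 - (4)*(-2) - (5)*(0)) / 2 = 5

(5, -2, 0)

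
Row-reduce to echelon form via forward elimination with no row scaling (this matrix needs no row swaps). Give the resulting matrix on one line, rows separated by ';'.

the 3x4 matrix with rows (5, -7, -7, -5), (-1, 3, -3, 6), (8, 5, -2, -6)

Forward elimination:
R2 <- R2 - (-1/5)*R1:  [     0    8/5  -22/5      5 ]
R3 <- R3 - (8/5)*R1:  [    0  81/5  46/5     2 ]
R3 <- R3 - (81/8)*R2:  [      0       0   215/4  -389/8 ]
Row echelon form:
[ 5   -7     -7      -5 ]
[ 0  8/5  -22/5       5 ]
[ 0    0  215/4  -389/8 ]

REF = [5 -7 -7 -5; 0 8/5 -22/5 5; 0 0 215/4 -389/8]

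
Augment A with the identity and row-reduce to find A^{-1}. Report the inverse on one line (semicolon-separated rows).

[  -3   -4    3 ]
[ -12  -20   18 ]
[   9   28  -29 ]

Gauss-Jordan on [A | I]:
R1 <- (1/-3)*R1:  [    1   4/3    -1  |  -1/3     0     0 ]
R2 <- R2 - (-12)*R1:  [  0  -4   6  |  -4   1   0 ]
R3 <- R3 - (9)*R1:  [   0   16  -20  |    3    0    1 ]
R2 <- (1/-4)*R2:  [    0     1  -3/2  |     1  -1/4     0 ]
R1 <- R1 - (4/3)*R2:  [    1     0     1  |  -5/3   1/3     0 ]
R3 <- R3 - (16)*R2:  [   0    0    4  |  -13    4    1 ]
R3 <- (1/4)*R3:  [     0      0      1  |  -13/4      1    1/4 ]
R1 <- R1 - (1)*R3:  [     1      0      0  |  19/12   -2/3   -1/4 ]
R2 <- R2 - (-3/2)*R3:  [     0      1      0  |  -31/8    5/4    3/8 ]
Right block of [I | A^{-1}] is the inverse:
[ 19/12  -2/3  -1/4 ]
[ -31/8   5/4   3/8 ]
[ -13/4     1   1/4 ]

inverse = [19/12 -2/3 -1/4; -31/8 5/4 3/8; -13/4 1 1/4]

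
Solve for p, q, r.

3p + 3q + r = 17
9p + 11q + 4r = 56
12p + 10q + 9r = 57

Forward elimination on [A|b]:
R2 <- R2 - (3)*R1:  [ 0  2  1  5 ]
R3 <- R3 - (4)*R1:  [   0   -2    5  -11 ]
R3 <- R3 - (-1)*R2:  [  0   0   6  -6 ]
Row echelon form:
[ 3  3  1  |  17 ]
[ 0  2  1  |   5 ]
[ 0  0  6  |  -6 ]
Back-substitution:
r = (-6) / 6 = -1
q = (5 - (1)*(-1)) / 2 = 3
p = (17 - (3)*(3) - (1)*(-1)) / 3 = 3

(3, 3, -1)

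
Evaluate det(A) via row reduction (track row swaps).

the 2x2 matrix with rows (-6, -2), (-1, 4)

Forward elimination:
R2 <- R2 - (1/6)*R1:  [    0  13/3 ]
Upper-triangular form:
[ -6    -2 ]
[  0  13/3 ]
det(A) = (-1)^0 * (-6) * (13/3) = -26  (0 row swaps -> sign +1)

det(A) = -26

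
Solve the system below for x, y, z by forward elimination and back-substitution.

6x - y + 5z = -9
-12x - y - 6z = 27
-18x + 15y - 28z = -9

Forward elimination on [A|b]:
R2 <- R2 - (-2)*R1:  [  0  -3   4   9 ]
R3 <- R3 - (-3)*R1:  [   0   12  -13  -36 ]
R3 <- R3 - (-4)*R2:  [ 0  0  3  0 ]
Row echelon form:
[ 6  -1  5  |  -9 ]
[ 0  -3  4  |   9 ]
[ 0   0  3  |   0 ]
Back-substitution:
z = (0) / 3 = 0
y = (9 - (4)*(0)) / -3 = -3
x = (-9 - (-1)*(-3) - (5)*(0)) / 6 = -2

(-2, -3, 0)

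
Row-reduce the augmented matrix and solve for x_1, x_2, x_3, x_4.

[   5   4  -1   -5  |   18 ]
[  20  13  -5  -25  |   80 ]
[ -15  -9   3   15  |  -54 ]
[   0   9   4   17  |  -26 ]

(2, 0, 2, -2)

Forward elimination on [A|b]:
R2 <- R2 - (4)*R1:  [  0  -3  -1  -5   8 ]
R3 <- R3 - (-3)*R1:  [ 0  3  0  0  0 ]
R3 <- R3 - (-1)*R2:  [  0   0  -1  -5   8 ]
R4 <- R4 - (-3)*R2:  [  0   0   1   2  -2 ]
R4 <- R4 - (-1)*R3:  [  0   0   0  -3   6 ]
Row echelon form:
[ 5   4  -1  -5  |  18 ]
[ 0  -3  -1  -5  |   8 ]
[ 0   0  -1  -5  |   8 ]
[ 0   0   0  -3  |   6 ]
Back-substitution:
x_4 = (6) / -3 = -2
x_3 = (8 - (-5)*(-2)) / -1 = 2
x_2 = (8 - (-1)*(2) - (-5)*(-2)) / -3 = 0
x_1 = (18 - (4)*(0) - (-1)*(2) - (-5)*(-2)) / 5 = 2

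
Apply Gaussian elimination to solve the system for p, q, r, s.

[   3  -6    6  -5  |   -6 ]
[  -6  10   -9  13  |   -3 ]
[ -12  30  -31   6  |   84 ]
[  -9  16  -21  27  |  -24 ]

Forward elimination on [A|b]:
R2 <- R2 - (-2)*R1:  [   0   -2    3    3  -15 ]
R3 <- R3 - (-4)*R1:  [   0    6   -7  -14   60 ]
R4 <- R4 - (-3)*R1:  [   0   -2   -3   12  -42 ]
R3 <- R3 - (-3)*R2:  [  0   0   2  -5  15 ]
R4 <- R4 - (1)*R2:  [   0    0   -6    9  -27 ]
R4 <- R4 - (-3)*R3:  [  0   0   0  -6  18 ]
Row echelon form:
[ 3  -6  6  -5  |   -6 ]
[ 0  -2  3   3  |  -15 ]
[ 0   0  2  -5  |   15 ]
[ 0   0  0  -6  |   18 ]
Back-substitution:
s = (18) / -6 = -3
r = (15 - (-5)*(-3)) / 2 = 0
q = (-15 - (3)*(0) - (3)*(-3)) / -2 = 3
p = (-6 - (-6)*(3) - (6)*(0) - (-5)*(-3)) / 3 = -1

(-1, 3, 0, -3)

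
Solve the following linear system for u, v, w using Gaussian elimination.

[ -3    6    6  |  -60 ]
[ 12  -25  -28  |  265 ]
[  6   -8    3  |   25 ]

Forward elimination on [A|b]:
R2 <- R2 - (-4)*R1:  [  0  -1  -4  25 ]
R3 <- R3 - (-2)*R1:  [   0    4   15  -95 ]
R3 <- R3 - (-4)*R2:  [  0   0  -1   5 ]
Row echelon form:
[ -3   6   6  |  -60 ]
[  0  -1  -4  |   25 ]
[  0   0  -1  |    5 ]
Back-substitution:
w = (5) / -1 = -5
v = (25 - (-4)*(-5)) / -1 = -5
u = (-60 - (6)*(-5) - (6)*(-5)) / -3 = 0

(0, -5, -5)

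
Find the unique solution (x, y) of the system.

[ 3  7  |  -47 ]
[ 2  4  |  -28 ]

(-4, -5)

Forward elimination on [A|b]:
R2 <- R2 - (2/3)*R1:  [    0  -2/3  10/3 ]
Row echelon form:
[ 3     7  |   -47 ]
[ 0  -2/3  |  10/3 ]
Back-substitution:
y = (10/3) / (-2/3) = -5
x = (-47 - (7)*(-5)) / 3 = -4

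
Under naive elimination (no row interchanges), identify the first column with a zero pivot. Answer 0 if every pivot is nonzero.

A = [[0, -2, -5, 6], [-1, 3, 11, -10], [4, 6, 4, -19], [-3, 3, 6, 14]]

first zero-pivot column = 1

Naive forward elimination:
Pivot entry (1,1) is zero but row 2 has -1 in column 1 -> naive elimination stops; a row interchange (e.g. R1 <-> R2) would be required here.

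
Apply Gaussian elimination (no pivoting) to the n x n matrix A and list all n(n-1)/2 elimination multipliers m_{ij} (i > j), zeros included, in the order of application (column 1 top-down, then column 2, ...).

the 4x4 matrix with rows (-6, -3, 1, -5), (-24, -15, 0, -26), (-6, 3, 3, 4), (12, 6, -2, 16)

multipliers: 4, 1, -2, -2, 0, 0

Forward elimination:
R2 <- R2 - (4)*R1:  [  0  -3  -4  -6 ]
R3 <- R3 - (1)*R1:  [ 0  6  2  9 ]
R4 <- R4 - (-2)*R1:  [ 0  0  0  6 ]
R3 <- R3 - (-2)*R2:  [  0   0  -6  -3 ]
R4: entry in column 2 is already 0 -> m_{42} = 0 (no row operation needed)
R4: entry in column 3 is already 0 -> m_{43} = 0 (no row operation needed)
Multipliers (in order of application): m_{21} = 4, m_{31} = 1, m_{41} = -2, m_{32} = -2, m_{42} = 0, m_{43} = 0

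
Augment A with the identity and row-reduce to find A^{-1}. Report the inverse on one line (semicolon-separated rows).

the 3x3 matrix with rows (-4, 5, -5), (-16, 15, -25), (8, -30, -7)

inverse = [-57/4 37/12 -5/6; -26/5 17/15 -1/3; 6 -4/3 1/3]

Gauss-Jordan on [A | I]:
R1 <- (1/-4)*R1:  [    1  -5/4   5/4  |  -1/4     0     0 ]
R2 <- R2 - (-16)*R1:  [  0  -5  -5  |  -4   1   0 ]
R3 <- R3 - (8)*R1:  [   0  -20  -17  |    2    0    1 ]
R2 <- (1/-5)*R2:  [    0     1     1  |   4/5  -1/5     0 ]
R1 <- R1 - (-5/4)*R2:  [    1     0   5/2  |   3/4  -1/4     0 ]
R3 <- R3 - (-20)*R2:  [  0   0   3  |  18  -4   1 ]
R3 <- (1/3)*R3:  [    0     0     1  |     6  -4/3   1/3 ]
R1 <- R1 - (5/2)*R3:  [     1      0      0  |  -57/4  37/12   -5/6 ]
R2 <- R2 - (1)*R3:  [     0      1      0  |  -26/5  17/15   -1/3 ]
Right block of [I | A^{-1}] is the inverse:
[ -57/4  37/12  -5/6 ]
[ -26/5  17/15  -1/3 ]
[     6   -4/3   1/3 ]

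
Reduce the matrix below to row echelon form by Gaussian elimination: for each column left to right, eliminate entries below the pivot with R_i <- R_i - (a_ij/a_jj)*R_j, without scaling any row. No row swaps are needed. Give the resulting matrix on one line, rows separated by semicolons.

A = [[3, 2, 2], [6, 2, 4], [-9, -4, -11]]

REF = [3 2 2; 0 -2 0; 0 0 -5]

Forward elimination:
R2 <- R2 - (2)*R1:  [  0  -2   0 ]
R3 <- R3 - (-3)*R1:  [  0   2  -5 ]
R3 <- R3 - (-1)*R2:  [  0   0  -5 ]
Row echelon form:
[ 3   2   2 ]
[ 0  -2   0 ]
[ 0   0  -5 ]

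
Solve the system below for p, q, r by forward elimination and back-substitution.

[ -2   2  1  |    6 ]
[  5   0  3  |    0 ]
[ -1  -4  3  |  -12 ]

Forward elimination on [A|b]:
R2 <- R2 - (-5/2)*R1:  [    0     5  11/2    15 ]
R3 <- R3 - (1/2)*R1:  [   0   -5  5/2  -15 ]
R3 <- R3 - (-1)*R2:  [ 0  0  8  0 ]
Row echelon form:
[ -2  2     1  |   6 ]
[  0  5  11/2  |  15 ]
[  0  0     8  |   0 ]
Back-substitution:
r = (0) / 8 = 0
q = (15 - (11/2)*(0)) / 5 = 3
p = (6 - (2)*(3) - (1)*(0)) / -2 = 0

(0, 3, 0)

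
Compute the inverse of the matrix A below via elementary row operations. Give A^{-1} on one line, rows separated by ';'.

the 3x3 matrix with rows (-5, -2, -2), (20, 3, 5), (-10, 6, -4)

Gauss-Jordan on [A | I]:
R1 <- (1/-5)*R1:  [    1   2/5   2/5  |  -1/5     0     0 ]
R2 <- R2 - (20)*R1:  [  0  -5  -3  |   4   1   0 ]
R3 <- R3 - (-10)*R1:  [  0  10   0  |  -2   0   1 ]
R2 <- (1/-5)*R2:  [    0     1   3/5  |  -4/5  -1/5     0 ]
R1 <- R1 - (2/5)*R2:  [    1     0  4/25  |  3/25  2/25     0 ]
R3 <- R3 - (10)*R2:  [  0   0  -6  |   6   2   1 ]
R3 <- (1/-6)*R3:  [    0     0     1  |    -1  -1/3  -1/6 ]
R1 <- R1 - (4/25)*R3:  [    1     0     0  |  7/25  2/15  2/75 ]
R2 <- R2 - (3/5)*R3:  [    0     1     0  |  -1/5     0  1/10 ]
Right block of [I | A^{-1}] is the inverse:
[ 7/25  2/15  2/75 ]
[ -1/5     0  1/10 ]
[   -1  -1/3  -1/6 ]

inverse = [7/25 2/15 2/75; -1/5 0 1/10; -1 -1/3 -1/6]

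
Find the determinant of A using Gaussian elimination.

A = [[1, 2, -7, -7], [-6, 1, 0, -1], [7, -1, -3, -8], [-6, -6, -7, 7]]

Forward elimination:
R2 <- R2 - (-6)*R1:  [   0   13  -42  -43 ]
R3 <- R3 - (7)*R1:  [   0  -15   46   41 ]
R4 <- R4 - (-6)*R1:  [   0    6  -49  -35 ]
R3 <- R3 - (-15/13)*R2:  [       0        0   -32/13  -112/13 ]
R4 <- R4 - (6/13)*R2:  [       0        0  -385/13  -197/13 ]
R4 <- R4 - (385/32)*R3:  [     0      0      0  177/2 ]
Upper-triangular form:
[ 1   2      -7       -7 ]
[ 0  13     -42      -43 ]
[ 0   0  -32/13  -112/13 ]
[ 0   0       0    177/2 ]
det(A) = (-1)^0 * (1) * (13) * (-32/13) * (177/2) = -2832  (0 row swaps -> sign +1)

det(A) = -2832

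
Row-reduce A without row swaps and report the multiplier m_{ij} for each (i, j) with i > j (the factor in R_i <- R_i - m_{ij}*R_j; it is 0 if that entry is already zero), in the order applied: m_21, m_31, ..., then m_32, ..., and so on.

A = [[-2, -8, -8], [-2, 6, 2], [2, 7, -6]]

Forward elimination:
R2 <- R2 - (1)*R1:  [  0  14  10 ]
R3 <- R3 - (-1)*R1:  [   0   -1  -14 ]
R3 <- R3 - (-1/14)*R2:  [     0      0  -93/7 ]
Multipliers (in order of application): m_{21} = 1, m_{31} = -1, m_{32} = -1/14

multipliers: 1, -1, -1/14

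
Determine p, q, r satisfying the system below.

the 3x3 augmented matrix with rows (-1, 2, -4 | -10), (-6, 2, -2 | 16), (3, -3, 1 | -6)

Forward elimination on [A|b]:
R2 <- R2 - (6)*R1:  [   0  -10   22   76 ]
R3 <- R3 - (-3)*R1:  [   0    3  -11  -36 ]
R3 <- R3 - (-3/10)*R2:  [     0      0  -22/5  -66/5 ]
Row echelon form:
[ -1    2     -4  |    -10 ]
[  0  -10     22  |     76 ]
[  0    0  -22/5  |  -66/5 ]
Back-substitution:
r = (-66/5) / (-22/5) = 3
q = (76 - (22)*(3)) / -10 = -1
p = (-10 - (2)*(-1) - (-4)*(3)) / -1 = -4

(-4, -1, 3)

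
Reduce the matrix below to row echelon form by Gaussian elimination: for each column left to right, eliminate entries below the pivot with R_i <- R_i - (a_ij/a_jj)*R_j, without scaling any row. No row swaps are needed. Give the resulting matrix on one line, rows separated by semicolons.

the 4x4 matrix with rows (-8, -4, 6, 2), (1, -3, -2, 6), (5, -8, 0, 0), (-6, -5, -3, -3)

REF = [-8 -4 6 2; 0 -7/2 -5/4 25/4; 0 0 15/2 -35/2; 0 0 0 -502/21]

Forward elimination:
R2 <- R2 - (-1/8)*R1:  [    0  -7/2  -5/4  25/4 ]
R3 <- R3 - (-5/8)*R1:  [     0  -21/2   15/4    5/4 ]
R4 <- R4 - (3/4)*R1:  [     0     -2  -15/2   -9/2 ]
R3 <- R3 - (3)*R2:  [     0      0   15/2  -35/2 ]
R4 <- R4 - (4/7)*R2:  [       0        0   -95/14  -113/14 ]
R4 <- R4 - (-19/21)*R3:  [       0        0        0  -502/21 ]
Row echelon form:
[ -8    -4     6        2 ]
[  0  -7/2  -5/4     25/4 ]
[  0     0  15/2    -35/2 ]
[  0     0     0  -502/21 ]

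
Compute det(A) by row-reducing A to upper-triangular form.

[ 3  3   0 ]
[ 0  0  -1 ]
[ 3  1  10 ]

Forward elimination:
R3 <- R3 - (1)*R1:  [  0  -2  10 ]
R2 <-> R3   (pivot in column 2 was zero)
[ 3   3   0 ]
[ 0  -2  10 ]
[ 0   0  -1 ]
Upper-triangular form:
[ 3   3   0 ]
[ 0  -2  10 ]
[ 0   0  -1 ]
det(A) = (-1)^1 * (3) * (-2) * (-1) = -6  (1 row swap -> sign -1)

det(A) = -6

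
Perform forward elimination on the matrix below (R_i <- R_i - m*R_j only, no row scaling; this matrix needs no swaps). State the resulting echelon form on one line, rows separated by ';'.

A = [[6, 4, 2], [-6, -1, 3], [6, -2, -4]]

REF = [6 4 2; 0 3 5; 0 0 4]

Forward elimination:
R2 <- R2 - (-1)*R1:  [ 0  3  5 ]
R3 <- R3 - (1)*R1:  [  0  -6  -6 ]
R3 <- R3 - (-2)*R2:  [ 0  0  4 ]
Row echelon form:
[ 6  4  2 ]
[ 0  3  5 ]
[ 0  0  4 ]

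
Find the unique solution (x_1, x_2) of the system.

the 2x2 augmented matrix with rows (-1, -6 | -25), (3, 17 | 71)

(1, 4)

Forward elimination on [A|b]:
R2 <- R2 - (-3)*R1:  [  0  -1  -4 ]
Row echelon form:
[ -1  -6  |  -25 ]
[  0  -1  |   -4 ]
Back-substitution:
x_2 = (-4) / -1 = 4
x_1 = (-25 - (-6)*(4)) / -1 = 1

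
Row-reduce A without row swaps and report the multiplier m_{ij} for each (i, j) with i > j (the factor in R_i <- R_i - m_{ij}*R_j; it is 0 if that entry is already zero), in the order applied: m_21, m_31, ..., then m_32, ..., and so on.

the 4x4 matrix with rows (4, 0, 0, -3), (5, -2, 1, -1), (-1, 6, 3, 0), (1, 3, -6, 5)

Forward elimination:
R2 <- R2 - (5/4)*R1:  [    0    -2     1  11/4 ]
R3 <- R3 - (-1/4)*R1:  [    0     6     3  -3/4 ]
R4 <- R4 - (1/4)*R1:  [    0     3    -6  23/4 ]
R3 <- R3 - (-3)*R2:  [    0     0     6  15/2 ]
R4 <- R4 - (-3/2)*R2:  [    0     0  -9/2  79/8 ]
R4 <- R4 - (-3/4)*R3:  [    0     0     0  31/2 ]
Multipliers (in order of application): m_{21} = 5/4, m_{31} = -1/4, m_{41} = 1/4, m_{32} = -3, m_{42} = -3/2, m_{43} = -3/4

multipliers: 5/4, -1/4, 1/4, -3, -3/2, -3/4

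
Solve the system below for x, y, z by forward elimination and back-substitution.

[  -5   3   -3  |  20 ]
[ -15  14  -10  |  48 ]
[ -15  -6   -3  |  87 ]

(-4, -3, -3)

Forward elimination on [A|b]:
R2 <- R2 - (3)*R1:  [   0    5   -1  -12 ]
R3 <- R3 - (3)*R1:  [   0  -15    6   27 ]
R3 <- R3 - (-3)*R2:  [  0   0   3  -9 ]
Row echelon form:
[ -5  3  -3  |   20 ]
[  0  5  -1  |  -12 ]
[  0  0   3  |   -9 ]
Back-substitution:
z = (-9) / 3 = -3
y = (-12 - (-1)*(-3)) / 5 = -3
x = (20 - (3)*(-3) - (-3)*(-3)) / -5 = -4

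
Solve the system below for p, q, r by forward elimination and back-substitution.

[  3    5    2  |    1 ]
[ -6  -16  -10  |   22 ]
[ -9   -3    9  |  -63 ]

Forward elimination on [A|b]:
R2 <- R2 - (-2)*R1:  [  0  -6  -6  24 ]
R3 <- R3 - (-3)*R1:  [   0   12   15  -60 ]
R3 <- R3 - (-2)*R2:  [   0    0    3  -12 ]
Row echelon form:
[ 3   5   2  |    1 ]
[ 0  -6  -6  |   24 ]
[ 0   0   3  |  -12 ]
Back-substitution:
r = (-12) / 3 = -4
q = (24 - (-6)*(-4)) / -6 = 0
p = (1 - (5)*(0) - (2)*(-4)) / 3 = 3

(3, 0, -4)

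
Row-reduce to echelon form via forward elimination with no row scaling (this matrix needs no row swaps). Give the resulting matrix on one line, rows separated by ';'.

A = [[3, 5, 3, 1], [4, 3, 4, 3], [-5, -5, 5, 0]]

Forward elimination:
R2 <- R2 - (4/3)*R1:  [     0  -11/3      0    5/3 ]
R3 <- R3 - (-5/3)*R1:  [    0  10/3    10   5/3 ]
R3 <- R3 - (-10/11)*R2:  [     0      0     10  35/11 ]
Row echelon form:
[ 3      5   3      1 ]
[ 0  -11/3   0    5/3 ]
[ 0      0  10  35/11 ]

REF = [3 5 3 1; 0 -11/3 0 5/3; 0 0 10 35/11]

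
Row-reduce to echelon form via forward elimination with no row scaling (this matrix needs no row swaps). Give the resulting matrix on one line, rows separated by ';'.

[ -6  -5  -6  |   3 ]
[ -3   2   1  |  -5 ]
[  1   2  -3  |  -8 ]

Forward elimination:
R2 <- R2 - (1/2)*R1:  [     0    9/2      4  -13/2 ]
R3 <- R3 - (-1/6)*R1:  [     0    7/6     -4  -15/2 ]
R3 <- R3 - (7/27)*R2:  [       0        0  -136/27  -157/27 ]
Row echelon form:
[ -6   -5       -6  |        3 ]
[  0  9/2        4  |    -13/2 ]
[  0    0  -136/27  |  -157/27 ]

REF = [-6 -5 -6 3; 0 9/2 4 -13/2; 0 0 -136/27 -157/27]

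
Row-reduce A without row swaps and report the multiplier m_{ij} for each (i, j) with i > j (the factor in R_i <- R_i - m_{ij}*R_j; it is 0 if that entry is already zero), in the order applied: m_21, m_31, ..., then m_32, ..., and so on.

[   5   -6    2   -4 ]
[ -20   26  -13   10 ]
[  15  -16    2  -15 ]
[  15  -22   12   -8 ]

multipliers: -4, 3, 3, 1, -2, -4

Forward elimination:
R2 <- R2 - (-4)*R1:  [  0   2  -5  -6 ]
R3 <- R3 - (3)*R1:  [  0   2  -4  -3 ]
R4 <- R4 - (3)*R1:  [  0  -4   6   4 ]
R3 <- R3 - (1)*R2:  [ 0  0  1  3 ]
R4 <- R4 - (-2)*R2:  [  0   0  -4  -8 ]
R4 <- R4 - (-4)*R3:  [ 0  0  0  4 ]
Multipliers (in order of application): m_{21} = -4, m_{31} = 3, m_{41} = 3, m_{32} = 1, m_{42} = -2, m_{43} = -4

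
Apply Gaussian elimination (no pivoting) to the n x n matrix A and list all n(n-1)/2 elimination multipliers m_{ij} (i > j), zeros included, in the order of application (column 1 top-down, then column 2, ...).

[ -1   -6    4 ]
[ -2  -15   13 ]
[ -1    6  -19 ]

Forward elimination:
R2 <- R2 - (2)*R1:  [  0  -3   5 ]
R3 <- R3 - (1)*R1:  [   0   12  -23 ]
R3 <- R3 - (-4)*R2:  [  0   0  -3 ]
Multipliers (in order of application): m_{21} = 2, m_{31} = 1, m_{32} = -4

multipliers: 2, 1, -4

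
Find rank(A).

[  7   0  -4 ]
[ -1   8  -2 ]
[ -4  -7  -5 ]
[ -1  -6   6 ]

rank(A) = 3

Row reduction:
R2 <- R2 - (-1/7)*R1:  [     0      8  -18/7 ]
R3 <- R3 - (-4/7)*R1:  [     0     -7  -51/7 ]
R4 <- R4 - (-1/7)*R1:  [    0    -6  38/7 ]
R3 <- R3 - (-7/8)*R2:  [       0        0  -267/28 ]
R4 <- R4 - (-3/4)*R2:  [   0    0  7/2 ]
R4 <- R4 - (-98/267)*R3:  [ 0  0  0 ]
Row echelon form:
[ 7  0       -4 ]
[ 0  8    -18/7 ]
[ 0  0  -267/28 ]
[ 0  0        0 ]
Nonzero rows / pivot columns: 3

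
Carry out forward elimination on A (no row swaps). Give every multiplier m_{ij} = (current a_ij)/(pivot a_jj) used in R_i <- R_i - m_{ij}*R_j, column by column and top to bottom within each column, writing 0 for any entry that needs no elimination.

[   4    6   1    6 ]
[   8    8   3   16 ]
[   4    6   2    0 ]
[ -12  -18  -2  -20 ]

multipliers: 2, 1, -3, 0, 0, 1

Forward elimination:
R2 <- R2 - (2)*R1:  [  0  -4   1   4 ]
R3 <- R3 - (1)*R1:  [  0   0   1  -6 ]
R4 <- R4 - (-3)*R1:  [  0   0   1  -2 ]
R3: entry in column 2 is already 0 -> m_{32} = 0 (no row operation needed)
R4: entry in column 2 is already 0 -> m_{42} = 0 (no row operation needed)
R4 <- R4 - (1)*R3:  [ 0  0  0  4 ]
Multipliers (in order of application): m_{21} = 2, m_{31} = 1, m_{41} = -3, m_{32} = 0, m_{42} = 0, m_{43} = 1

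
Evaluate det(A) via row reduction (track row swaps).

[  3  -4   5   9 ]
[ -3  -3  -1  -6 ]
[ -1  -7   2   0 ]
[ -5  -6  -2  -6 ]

det(A) = 93

Forward elimination:
R2 <- R2 - (-1)*R1:  [  0  -7   4   3 ]
R3 <- R3 - (-1/3)*R1:  [     0  -25/3   11/3      3 ]
R4 <- R4 - (-5/3)*R1:  [     0  -38/3   19/3      9 ]
R3 <- R3 - (25/21)*R2:  [      0       0  -23/21    -4/7 ]
R4 <- R4 - (38/21)*R2:  [      0       0  -19/21    25/7 ]
R4 <- R4 - (19/23)*R3:  [     0      0      0  93/23 ]
Upper-triangular form:
[ 3  -4       5      9 ]
[ 0  -7       4      3 ]
[ 0   0  -23/21   -4/7 ]
[ 0   0       0  93/23 ]
det(A) = (-1)^0 * (3) * (-7) * (-23/21) * (93/23) = 93  (0 row swaps -> sign +1)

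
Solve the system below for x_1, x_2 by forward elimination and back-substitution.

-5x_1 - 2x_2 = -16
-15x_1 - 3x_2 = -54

(4, -2)

Forward elimination on [A|b]:
R2 <- R2 - (3)*R1:  [  0   3  -6 ]
Row echelon form:
[ -5  -2  |  -16 ]
[  0   3  |   -6 ]
Back-substitution:
x_2 = (-6) / 3 = -2
x_1 = (-16 - (-2)*(-2)) / -5 = 4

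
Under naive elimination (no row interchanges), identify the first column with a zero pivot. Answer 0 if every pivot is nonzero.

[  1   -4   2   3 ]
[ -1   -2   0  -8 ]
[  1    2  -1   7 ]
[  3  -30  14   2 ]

Naive forward elimination:
R2 <- R2 - (-1)*R1:  [  0  -6   2  -5 ]
R3 <- R3 - (1)*R1:  [  0   6  -3   4 ]
R4 <- R4 - (3)*R1:  [   0  -18    8   -7 ]
R3 <- R3 - (-1)*R2:  [  0   0  -1  -1 ]
R4 <- R4 - (3)*R2:  [ 0  0  2  8 ]
R4 <- R4 - (-2)*R3:  [ 0  0  0  6 ]
All pivots nonzero; naive elimination completes without hitting a zero pivot.

first zero-pivot column = 0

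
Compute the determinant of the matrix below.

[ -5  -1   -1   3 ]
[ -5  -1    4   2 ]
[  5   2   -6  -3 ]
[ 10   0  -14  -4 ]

det(A) = -100

Forward elimination:
R2 <- R2 - (1)*R1:  [  0   0   5  -1 ]
R3 <- R3 - (-1)*R1:  [  0   1  -7   0 ]
R4 <- R4 - (-2)*R1:  [   0   -2  -16    2 ]
R2 <-> R3   (pivot in column 2 was zero)
[ -5  -1   -1   3 ]
[  0   1   -7   0 ]
[  0   0    5  -1 ]
[  0  -2  -16   2 ]
R4 <- R4 - (-2)*R2:  [   0    0  -30    2 ]
R4 <- R4 - (-6)*R3:  [  0   0   0  -4 ]
Upper-triangular form:
[ -5  -1  -1   3 ]
[  0   1  -7   0 ]
[  0   0   5  -1 ]
[  0   0   0  -4 ]
det(A) = (-1)^1 * (-5) * (1) * (5) * (-4) = -100  (1 row swap -> sign -1)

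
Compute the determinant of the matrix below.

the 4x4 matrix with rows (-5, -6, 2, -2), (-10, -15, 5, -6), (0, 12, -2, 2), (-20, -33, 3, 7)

det(A) = -90

Forward elimination:
R2 <- R2 - (2)*R1:  [  0  -3   1  -2 ]
R4 <- R4 - (4)*R1:  [  0  -9  -5  15 ]
R3 <- R3 - (-4)*R2:  [  0   0   2  -6 ]
R4 <- R4 - (3)*R2:  [  0   0  -8  21 ]
R4 <- R4 - (-4)*R3:  [  0   0   0  -3 ]
Upper-triangular form:
[ -5  -6  2  -2 ]
[  0  -3  1  -2 ]
[  0   0  2  -6 ]
[  0   0  0  -3 ]
det(A) = (-1)^0 * (-5) * (-3) * (2) * (-3) = -90  (0 row swaps -> sign +1)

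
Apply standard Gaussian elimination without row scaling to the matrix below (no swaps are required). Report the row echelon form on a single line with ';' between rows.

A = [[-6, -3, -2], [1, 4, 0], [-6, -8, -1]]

Forward elimination:
R2 <- R2 - (-1/6)*R1:  [    0   7/2  -1/3 ]
R3 <- R3 - (1)*R1:  [  0  -5   1 ]
R3 <- R3 - (-10/7)*R2:  [     0      0  11/21 ]
Row echelon form:
[ -6   -3     -2 ]
[  0  7/2   -1/3 ]
[  0    0  11/21 ]

REF = [-6 -3 -2; 0 7/2 -1/3; 0 0 11/21]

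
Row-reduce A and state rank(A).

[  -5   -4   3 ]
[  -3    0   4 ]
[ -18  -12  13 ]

rank(A) = 2

Row reduction:
R2 <- R2 - (3/5)*R1:  [    0  12/5  11/5 ]
R3 <- R3 - (18/5)*R1:  [    0  12/5  11/5 ]
R3 <- R3 - (1)*R2:  [ 0  0  0 ]
Row echelon form:
[ -5    -4     3 ]
[  0  12/5  11/5 ]
[  0     0     0 ]
Nonzero rows / pivot columns: 2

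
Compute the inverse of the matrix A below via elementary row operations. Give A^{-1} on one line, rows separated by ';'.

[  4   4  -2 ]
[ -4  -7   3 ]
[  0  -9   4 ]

inverse = [1/12 -1/6 1/6; -4/3 -4/3 1/3; -3 -3 1]

Gauss-Jordan on [A | I]:
R1 <- (1/4)*R1:  [    1     1  -1/2  |   1/4     0     0 ]
R2 <- R2 - (-4)*R1:  [  0  -3   1  |   1   1   0 ]
R2 <- (1/-3)*R2:  [    0     1  -1/3  |  -1/3  -1/3     0 ]
R1 <- R1 - (1)*R2:  [    1     0  -1/6  |  7/12   1/3     0 ]
R3 <- R3 - (-9)*R2:  [  0   0   1  |  -3  -3   1 ]
R1 <- R1 - (-1/6)*R3:  [    1     0     0  |  1/12  -1/6   1/6 ]
R2 <- R2 - (-1/3)*R3:  [    0     1     0  |  -4/3  -4/3   1/3 ]
Right block of [I | A^{-1}] is the inverse:
[ 1/12  -1/6  1/6 ]
[ -4/3  -4/3  1/3 ]
[   -3    -3    1 ]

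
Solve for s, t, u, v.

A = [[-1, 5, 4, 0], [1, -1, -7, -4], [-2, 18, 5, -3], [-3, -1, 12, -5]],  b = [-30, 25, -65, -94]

(5, -1, -5, 4)

Forward elimination on [A|b]:
R2 <- R2 - (-1)*R1:  [  0   4  -3  -4  -5 ]
R3 <- R3 - (2)*R1:  [  0   8  -3  -3  -5 ]
R4 <- R4 - (3)*R1:  [   0  -16    0   -5   -4 ]
R3 <- R3 - (2)*R2:  [ 0  0  3  5  5 ]
R4 <- R4 - (-4)*R2:  [   0    0  -12  -21  -24 ]
R4 <- R4 - (-4)*R3:  [  0   0   0  -1  -4 ]
Row echelon form:
[ -1  5   4   0  |  -30 ]
[  0  4  -3  -4  |   -5 ]
[  0  0   3   5  |    5 ]
[  0  0   0  -1  |   -4 ]
Back-substitution:
v = (-4) / -1 = 4
u = (5 - (5)*(4)) / 3 = -5
t = (-5 - (-3)*(-5) - (-4)*(4)) / 4 = -1
s = (-30 - (5)*(-1) - (4)*(-5)) / -1 = 5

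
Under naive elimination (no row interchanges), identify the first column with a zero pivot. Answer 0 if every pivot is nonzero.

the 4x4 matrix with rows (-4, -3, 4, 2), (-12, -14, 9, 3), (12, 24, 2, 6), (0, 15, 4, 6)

first zero-pivot column = 4

Naive forward elimination:
R2 <- R2 - (3)*R1:  [  0  -5  -3  -3 ]
R3 <- R3 - (-3)*R1:  [  0  15  14  12 ]
R3 <- R3 - (-3)*R2:  [ 0  0  5  3 ]
R4 <- R4 - (-3)*R2:  [  0   0  -5  -3 ]
R4 <- R4 - (-1)*R3:  [ 0  0  0  0 ]
Matrix at this point:
[ -4  -3   4   2 ]
[  0  -5  -3  -3 ]
[  0   0   5   3 ]
[  0   0   0   0 ]
Pivot entry (4,4) in the last row is zero and there are no rows below to swap with -> zero pivot in column 4 (A is singular).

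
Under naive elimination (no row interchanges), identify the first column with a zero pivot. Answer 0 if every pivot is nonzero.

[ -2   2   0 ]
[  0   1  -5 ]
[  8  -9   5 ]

Naive forward elimination:
R3 <- R3 - (-4)*R1:  [  0  -1   5 ]
R3 <- R3 - (-1)*R2:  [ 0  0  0 ]
Matrix at this point:
[ -2  2   0 ]
[  0  1  -5 ]
[  0  0   0 ]
Pivot entry (3,3) in the last row is zero and there are no rows below to swap with -> zero pivot in column 3 (A is singular).

first zero-pivot column = 3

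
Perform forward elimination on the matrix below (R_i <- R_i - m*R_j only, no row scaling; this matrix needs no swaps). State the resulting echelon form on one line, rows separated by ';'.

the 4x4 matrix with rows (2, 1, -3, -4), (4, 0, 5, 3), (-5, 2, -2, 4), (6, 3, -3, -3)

REF = [2 1 -3 -4; 0 -2 11 11; 0 0 61/4 75/4; 0 0 0 99/61]

Forward elimination:
R2 <- R2 - (2)*R1:  [  0  -2  11  11 ]
R3 <- R3 - (-5/2)*R1:  [     0    9/2  -19/2     -6 ]
R4 <- R4 - (3)*R1:  [ 0  0  6  9 ]
R3 <- R3 - (-9/4)*R2:  [    0     0  61/4  75/4 ]
R4 <- R4 - (24/61)*R3:  [     0      0      0  99/61 ]
Row echelon form:
[ 2   1    -3     -4 ]
[ 0  -2    11     11 ]
[ 0   0  61/4   75/4 ]
[ 0   0     0  99/61 ]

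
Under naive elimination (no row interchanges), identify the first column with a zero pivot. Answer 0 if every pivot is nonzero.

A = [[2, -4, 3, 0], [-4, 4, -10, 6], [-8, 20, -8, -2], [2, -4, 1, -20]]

Naive forward elimination:
R2 <- R2 - (-2)*R1:  [  0  -4  -4   6 ]
R3 <- R3 - (-4)*R1:  [  0   4   4  -2 ]
R4 <- R4 - (1)*R1:  [   0    0   -2  -20 ]
R3 <- R3 - (-1)*R2:  [ 0  0  0  4 ]
Matrix at this point:
[ 2  -4   3    0 ]
[ 0  -4  -4    6 ]
[ 0   0   0    4 ]
[ 0   0  -2  -20 ]
Pivot entry (3,3) is zero but row 4 has -2 in column 3 -> naive elimination stops; a row interchange (e.g. R3 <-> R4) would be required here.

first zero-pivot column = 3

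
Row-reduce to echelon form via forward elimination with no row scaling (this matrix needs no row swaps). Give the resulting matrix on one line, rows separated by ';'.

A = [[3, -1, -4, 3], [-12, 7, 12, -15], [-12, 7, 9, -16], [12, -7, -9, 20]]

Forward elimination:
R2 <- R2 - (-4)*R1:  [  0   3  -4  -3 ]
R3 <- R3 - (-4)*R1:  [  0   3  -7  -4 ]
R4 <- R4 - (4)*R1:  [  0  -3   7   8 ]
R3 <- R3 - (1)*R2:  [  0   0  -3  -1 ]
R4 <- R4 - (-1)*R2:  [ 0  0  3  5 ]
R4 <- R4 - (-1)*R3:  [ 0  0  0  4 ]
Row echelon form:
[ 3  -1  -4   3 ]
[ 0   3  -4  -3 ]
[ 0   0  -3  -1 ]
[ 0   0   0   4 ]

REF = [3 -1 -4 3; 0 3 -4 -3; 0 0 -3 -1; 0 0 0 4]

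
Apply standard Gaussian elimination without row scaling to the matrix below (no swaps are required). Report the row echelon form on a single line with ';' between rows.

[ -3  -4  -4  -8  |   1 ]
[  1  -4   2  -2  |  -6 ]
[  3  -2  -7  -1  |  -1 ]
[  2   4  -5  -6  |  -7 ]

Forward elimination:
R2 <- R2 - (-1/3)*R1:  [     0  -16/3    2/3  -14/3  -17/3 ]
R3 <- R3 - (-1)*R1:  [   0   -6  -11   -9    0 ]
R4 <- R4 - (-2/3)*R1:  [     0    4/3  -23/3  -34/3  -19/3 ]
R3 <- R3 - (9/8)*R2:  [     0      0  -47/4  -15/4   51/8 ]
R4 <- R4 - (-1/4)*R2:  [     0      0  -15/2  -25/2  -31/4 ]
R4 <- R4 - (30/47)*R3:  [        0         0         0   -475/47  -1111/94 ]
Row echelon form:
[ -3     -4     -4       -8  |         1 ]
[  0  -16/3    2/3    -14/3  |     -17/3 ]
[  0      0  -47/4    -15/4  |      51/8 ]
[  0      0      0  -475/47  |  -1111/94 ]

REF = [-3 -4 -4 -8 1; 0 -16/3 2/3 -14/3 -17/3; 0 0 -47/4 -15/4 51/8; 0 0 0 -475/47 -1111/94]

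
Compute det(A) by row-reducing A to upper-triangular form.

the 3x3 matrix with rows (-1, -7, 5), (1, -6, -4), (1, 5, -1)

det(A) = 50

Forward elimination:
R2 <- R2 - (-1)*R1:  [   0  -13    1 ]
R3 <- R3 - (-1)*R1:  [  0  -2   4 ]
R3 <- R3 - (2/13)*R2:  [     0      0  50/13 ]
Upper-triangular form:
[ -1   -7      5 ]
[  0  -13      1 ]
[  0    0  50/13 ]
det(A) = (-1)^0 * (-1) * (-13) * (50/13) = 50  (0 row swaps -> sign +1)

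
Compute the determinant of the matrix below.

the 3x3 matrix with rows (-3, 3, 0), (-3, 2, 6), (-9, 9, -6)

det(A) = -18

Forward elimination:
R2 <- R2 - (1)*R1:  [  0  -1   6 ]
R3 <- R3 - (3)*R1:  [  0   0  -6 ]
Upper-triangular form:
[ -3   3   0 ]
[  0  -1   6 ]
[  0   0  -6 ]
det(A) = (-1)^0 * (-3) * (-1) * (-6) = -18  (0 row swaps -> sign +1)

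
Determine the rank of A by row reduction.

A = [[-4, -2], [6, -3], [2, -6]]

rank(A) = 2

Row reduction:
R2 <- R2 - (-3/2)*R1:  [  0  -6 ]
R3 <- R3 - (-1/2)*R1:  [  0  -7 ]
R3 <- R3 - (7/6)*R2:  [ 0  0 ]
Row echelon form:
[ -4  -2 ]
[  0  -6 ]
[  0   0 ]
Nonzero rows / pivot columns: 2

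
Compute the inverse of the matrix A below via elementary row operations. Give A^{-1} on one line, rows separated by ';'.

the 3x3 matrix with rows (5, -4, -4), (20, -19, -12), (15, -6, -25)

Gauss-Jordan on [A | I]:
R1 <- (1/5)*R1:  [    1  -4/5  -4/5  |   1/5     0     0 ]
R2 <- R2 - (20)*R1:  [  0  -3   4  |  -4   1   0 ]
R3 <- R3 - (15)*R1:  [   0    6  -13  |   -3    0    1 ]
R2 <- (1/-3)*R2:  [    0     1  -4/3  |   4/3  -1/3     0 ]
R1 <- R1 - (-4/5)*R2:  [      1       0  -28/15  |   19/15   -4/15       0 ]
R3 <- R3 - (6)*R2:  [   0    0   -5  |  -11    2    1 ]
R3 <- (1/-5)*R3:  [    0     0     1  |  11/5  -2/5  -1/5 ]
R1 <- R1 - (-28/15)*R3:  [      1       0       0  |  403/75  -76/75  -28/75 ]
R2 <- R2 - (-4/3)*R3:  [      0       1       0  |   64/15  -13/15   -4/15 ]
Right block of [I | A^{-1}] is the inverse:
[ 403/75  -76/75  -28/75 ]
[  64/15  -13/15   -4/15 ]
[   11/5    -2/5    -1/5 ]

inverse = [403/75 -76/75 -28/75; 64/15 -13/15 -4/15; 11/5 -2/5 -1/5]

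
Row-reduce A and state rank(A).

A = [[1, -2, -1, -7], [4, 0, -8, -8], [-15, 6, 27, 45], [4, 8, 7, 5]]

Row reduction:
R2 <- R2 - (4)*R1:  [  0   8  -4  20 ]
R3 <- R3 - (-15)*R1:  [   0  -24   12  -60 ]
R4 <- R4 - (4)*R1:  [  0  16  11  33 ]
R3 <- R3 - (-3)*R2:  [ 0  0  0  0 ]
R4 <- R4 - (2)*R2:  [  0   0  19  -7 ]
R3 <-> R4   (pivot in column 3 was zero)
[ 1  -2  -1  -7 ]
[ 0   8  -4  20 ]
[ 0   0  19  -7 ]
[ 0   0   0   0 ]
Row echelon form:
[ 1  -2  -1  -7 ]
[ 0   8  -4  20 ]
[ 0   0  19  -7 ]
[ 0   0   0   0 ]
Nonzero rows / pivot columns: 3

rank(A) = 3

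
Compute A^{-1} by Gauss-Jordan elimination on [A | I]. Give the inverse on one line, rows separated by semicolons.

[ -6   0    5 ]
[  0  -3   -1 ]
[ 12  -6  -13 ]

Gauss-Jordan on [A | I]:
R1 <- (1/-6)*R1:  [    1     0  -5/6  |  -1/6     0     0 ]
R3 <- R3 - (12)*R1:  [  0  -6  -3  |   2   0   1 ]
R2 <- (1/-3)*R2:  [    0     1   1/3  |     0  -1/3     0 ]
R3 <- R3 - (-6)*R2:  [  0   0  -1  |   2  -2   1 ]
R3 <- (1/-1)*R3:  [  0   0   1  |  -2   2  -1 ]
R1 <- R1 - (-5/6)*R3:  [     1      0      0  |  -11/6    5/3   -5/6 ]
R2 <- R2 - (1/3)*R3:  [   0    1    0  |  2/3   -1  1/3 ]
Right block of [I | A^{-1}] is the inverse:
[ -11/6  5/3  -5/6 ]
[   2/3   -1   1/3 ]
[    -2    2    -1 ]

inverse = [-11/6 5/3 -5/6; 2/3 -1 1/3; -2 2 -1]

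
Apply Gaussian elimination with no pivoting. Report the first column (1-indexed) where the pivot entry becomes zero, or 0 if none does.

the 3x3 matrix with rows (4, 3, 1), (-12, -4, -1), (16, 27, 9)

first zero-pivot column = 0

Naive forward elimination:
R2 <- R2 - (-3)*R1:  [ 0  5  2 ]
R3 <- R3 - (4)*R1:  [  0  15   5 ]
R3 <- R3 - (3)*R2:  [  0   0  -1 ]
All pivots nonzero; naive elimination completes without hitting a zero pivot.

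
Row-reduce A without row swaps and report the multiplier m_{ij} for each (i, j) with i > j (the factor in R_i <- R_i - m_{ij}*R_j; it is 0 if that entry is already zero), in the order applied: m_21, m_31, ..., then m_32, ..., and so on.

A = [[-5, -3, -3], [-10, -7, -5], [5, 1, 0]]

multipliers: 2, -1, 2

Forward elimination:
R2 <- R2 - (2)*R1:  [  0  -1   1 ]
R3 <- R3 - (-1)*R1:  [  0  -2  -3 ]
R3 <- R3 - (2)*R2:  [  0   0  -5 ]
Multipliers (in order of application): m_{21} = 2, m_{31} = -1, m_{32} = 2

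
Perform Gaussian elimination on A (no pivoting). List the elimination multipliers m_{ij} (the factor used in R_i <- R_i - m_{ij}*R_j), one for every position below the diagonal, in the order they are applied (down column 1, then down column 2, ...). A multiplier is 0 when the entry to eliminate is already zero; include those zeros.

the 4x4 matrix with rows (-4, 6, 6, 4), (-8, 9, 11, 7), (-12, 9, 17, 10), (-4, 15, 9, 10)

Forward elimination:
R2 <- R2 - (2)*R1:  [  0  -3  -1  -1 ]
R3 <- R3 - (3)*R1:  [  0  -9  -1  -2 ]
R4 <- R4 - (1)*R1:  [ 0  9  3  6 ]
R3 <- R3 - (3)*R2:  [ 0  0  2  1 ]
R4 <- R4 - (-3)*R2:  [ 0  0  0  3 ]
R4: entry in column 3 is already 0 -> m_{43} = 0 (no row operation needed)
Multipliers (in order of application): m_{21} = 2, m_{31} = 3, m_{41} = 1, m_{32} = 3, m_{42} = -3, m_{43} = 0

multipliers: 2, 3, 1, 3, -3, 0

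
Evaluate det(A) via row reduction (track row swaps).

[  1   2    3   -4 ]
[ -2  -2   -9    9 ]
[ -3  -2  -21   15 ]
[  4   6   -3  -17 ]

Forward elimination:
R2 <- R2 - (-2)*R1:  [  0   2  -3   1 ]
R3 <- R3 - (-3)*R1:  [   0    4  -12    3 ]
R4 <- R4 - (4)*R1:  [   0   -2  -15   -1 ]
R3 <- R3 - (2)*R2:  [  0   0  -6   1 ]
R4 <- R4 - (-1)*R2:  [   0    0  -18    0 ]
R4 <- R4 - (3)*R3:  [  0   0   0  -3 ]
Upper-triangular form:
[ 1  2   3  -4 ]
[ 0  2  -3   1 ]
[ 0  0  -6   1 ]
[ 0  0   0  -3 ]
det(A) = (-1)^0 * (1) * (2) * (-6) * (-3) = 36  (0 row swaps -> sign +1)

det(A) = 36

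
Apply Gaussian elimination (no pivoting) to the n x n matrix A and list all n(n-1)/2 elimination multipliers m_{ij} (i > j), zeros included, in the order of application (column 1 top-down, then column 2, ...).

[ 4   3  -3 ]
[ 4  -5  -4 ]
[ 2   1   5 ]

Forward elimination:
R2 <- R2 - (1)*R1:  [  0  -8  -1 ]
R3 <- R3 - (1/2)*R1:  [    0  -1/2  13/2 ]
R3 <- R3 - (1/16)*R2:  [      0       0  105/16 ]
Multipliers (in order of application): m_{21} = 1, m_{31} = 1/2, m_{32} = 1/16

multipliers: 1, 1/2, 1/16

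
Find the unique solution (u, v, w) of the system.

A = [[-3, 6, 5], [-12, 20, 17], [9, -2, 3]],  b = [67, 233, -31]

Forward elimination on [A|b]:
R2 <- R2 - (4)*R1:  [   0   -4   -3  -35 ]
R3 <- R3 - (-3)*R1:  [   0   16   18  170 ]
R3 <- R3 - (-4)*R2:  [  0   0   6  30 ]
Row echelon form:
[ -3   6   5  |   67 ]
[  0  -4  -3  |  -35 ]
[  0   0   6  |   30 ]
Back-substitution:
w = (30) / 6 = 5
v = (-35 - (-3)*(5)) / -4 = 5
u = (67 - (6)*(5) - (5)*(5)) / -3 = -4

(-4, 5, 5)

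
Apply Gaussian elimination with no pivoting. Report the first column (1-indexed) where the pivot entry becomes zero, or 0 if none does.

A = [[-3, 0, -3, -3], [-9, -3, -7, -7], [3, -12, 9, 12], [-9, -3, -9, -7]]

first zero-pivot column = 0

Naive forward elimination:
R2 <- R2 - (3)*R1:  [  0  -3   2   2 ]
R3 <- R3 - (-1)*R1:  [   0  -12    6    9 ]
R4 <- R4 - (3)*R1:  [  0  -3   0   2 ]
R3 <- R3 - (4)*R2:  [  0   0  -2   1 ]
R4 <- R4 - (1)*R2:  [  0   0  -2   0 ]
R4 <- R4 - (1)*R3:  [  0   0   0  -1 ]
All pivots nonzero; naive elimination completes without hitting a zero pivot.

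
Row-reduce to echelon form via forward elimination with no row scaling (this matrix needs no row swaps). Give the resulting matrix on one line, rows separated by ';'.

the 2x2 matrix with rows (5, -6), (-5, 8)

Forward elimination:
R2 <- R2 - (-1)*R1:  [ 0  2 ]
Row echelon form:
[ 5  -6 ]
[ 0   2 ]

REF = [5 -6; 0 2]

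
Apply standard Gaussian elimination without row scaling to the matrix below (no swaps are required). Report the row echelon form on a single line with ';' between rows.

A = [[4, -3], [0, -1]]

Forward elimination:
Row echelon form:
[ 4  -3 ]
[ 0  -1 ]

REF = [4 -3; 0 -1]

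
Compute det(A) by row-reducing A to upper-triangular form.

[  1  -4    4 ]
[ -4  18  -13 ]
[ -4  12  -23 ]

Forward elimination:
R2 <- R2 - (-4)*R1:  [ 0  2  3 ]
R3 <- R3 - (-4)*R1:  [  0  -4  -7 ]
R3 <- R3 - (-2)*R2:  [  0   0  -1 ]
Upper-triangular form:
[ 1  -4   4 ]
[ 0   2   3 ]
[ 0   0  -1 ]
det(A) = (-1)^0 * (1) * (2) * (-1) = -2  (0 row swaps -> sign +1)

det(A) = -2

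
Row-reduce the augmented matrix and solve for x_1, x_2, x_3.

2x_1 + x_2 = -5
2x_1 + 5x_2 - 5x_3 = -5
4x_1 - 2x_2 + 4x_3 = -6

(0, -5, -4)

Forward elimination on [A|b]:
R2 <- R2 - (1)*R1:  [  0   4  -5   0 ]
R3 <- R3 - (2)*R1:  [  0  -4   4   4 ]
R3 <- R3 - (-1)*R2:  [  0   0  -1   4 ]
Row echelon form:
[ 2  1   0  |  -5 ]
[ 0  4  -5  |   0 ]
[ 0  0  -1  |   4 ]
Back-substitution:
x_3 = (4) / -1 = -4
x_2 = (0 - (-5)*(-4)) / 4 = -5
x_1 = (-5 - (1)*(-5)) / 2 = 0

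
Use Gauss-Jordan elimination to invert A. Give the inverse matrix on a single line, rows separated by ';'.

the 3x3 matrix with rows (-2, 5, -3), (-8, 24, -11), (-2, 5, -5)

Gauss-Jordan on [A | I]:
R1 <- (1/-2)*R1:  [    1  -5/2   3/2  |  -1/2     0     0 ]
R2 <- R2 - (-8)*R1:  [  0   4   1  |  -4   1   0 ]
R3 <- R3 - (-2)*R1:  [  0   0  -2  |  -1   0   1 ]
R2 <- (1/4)*R2:  [   0    1  1/4  |   -1  1/4    0 ]
R1 <- R1 - (-5/2)*R2:  [    1     0  17/8  |    -3   5/8     0 ]
R3 <- (1/-2)*R3:  [    0     0     1  |   1/2     0  -1/2 ]
R1 <- R1 - (17/8)*R3:  [      1       0       0  |  -65/16     5/8   17/16 ]
R2 <- R2 - (1/4)*R3:  [    0     1     0  |  -9/8   1/4   1/8 ]
Right block of [I | A^{-1}] is the inverse:
[ -65/16  5/8  17/16 ]
[   -9/8  1/4    1/8 ]
[    1/2    0   -1/2 ]

inverse = [-65/16 5/8 17/16; -9/8 1/4 1/8; 1/2 0 -1/2]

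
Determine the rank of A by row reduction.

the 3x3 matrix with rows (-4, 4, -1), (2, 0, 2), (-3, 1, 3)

Row reduction:
R2 <- R2 - (-1/2)*R1:  [   0    2  3/2 ]
R3 <- R3 - (3/4)*R1:  [    0    -2  15/4 ]
R3 <- R3 - (-1)*R2:  [    0     0  21/4 ]
Row echelon form:
[ -4  4    -1 ]
[  0  2   3/2 ]
[  0  0  21/4 ]
Nonzero rows / pivot columns: 3

rank(A) = 3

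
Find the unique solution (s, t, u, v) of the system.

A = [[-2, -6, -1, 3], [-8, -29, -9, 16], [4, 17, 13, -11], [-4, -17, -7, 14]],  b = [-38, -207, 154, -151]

Forward elimination on [A|b]:
R2 <- R2 - (4)*R1:  [   0   -5   -5    4  -55 ]
R3 <- R3 - (-2)*R1:  [  0   5  11  -5  78 ]
R4 <- R4 - (2)*R1:  [   0   -5   -5    8  -75 ]
R3 <- R3 - (-1)*R2:  [  0   0   6  -1  23 ]
R4 <- R4 - (1)*R2:  [   0    0    0    4  -20 ]
Row echelon form:
[ -2  -6  -1   3  |  -38 ]
[  0  -5  -5   4  |  -55 ]
[  0   0   6  -1  |   23 ]
[  0   0   0   4  |  -20 ]
Back-substitution:
v = (-20) / 4 = -5
u = (23 - (-1)*(-5)) / 6 = 3
t = (-55 - (-5)*(3) - (4)*(-5)) / -5 = 4
s = (-38 - (-6)*(4) - (-1)*(3) - (3)*(-5)) / -2 = -2

(-2, 4, 3, -5)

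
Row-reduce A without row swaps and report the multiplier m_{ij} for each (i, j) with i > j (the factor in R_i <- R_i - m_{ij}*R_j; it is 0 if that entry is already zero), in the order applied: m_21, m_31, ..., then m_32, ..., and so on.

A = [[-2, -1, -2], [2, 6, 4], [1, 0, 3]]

multipliers: -1, -1/2, -1/10

Forward elimination:
R2 <- R2 - (-1)*R1:  [ 0  5  2 ]
R3 <- R3 - (-1/2)*R1:  [    0  -1/2     2 ]
R3 <- R3 - (-1/10)*R2:  [    0     0  11/5 ]
Multipliers (in order of application): m_{21} = -1, m_{31} = -1/2, m_{32} = -1/10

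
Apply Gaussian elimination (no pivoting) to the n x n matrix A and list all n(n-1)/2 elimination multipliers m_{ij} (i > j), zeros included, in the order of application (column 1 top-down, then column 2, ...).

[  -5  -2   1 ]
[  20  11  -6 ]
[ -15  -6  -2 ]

multipliers: -4, 3, 0

Forward elimination:
R2 <- R2 - (-4)*R1:  [  0   3  -2 ]
R3 <- R3 - (3)*R1:  [  0   0  -5 ]
R3: entry in column 2 is already 0 -> m_{32} = 0 (no row operation needed)
Multipliers (in order of application): m_{21} = -4, m_{31} = 3, m_{32} = 0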